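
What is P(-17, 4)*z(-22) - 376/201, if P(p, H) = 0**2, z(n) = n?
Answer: -376/201 ≈ -1.8706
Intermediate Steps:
P(p, H) = 0
P(-17, 4)*z(-22) - 376/201 = 0*(-22) - 376/201 = 0 - 376*1/201 = 0 - 376/201 = -376/201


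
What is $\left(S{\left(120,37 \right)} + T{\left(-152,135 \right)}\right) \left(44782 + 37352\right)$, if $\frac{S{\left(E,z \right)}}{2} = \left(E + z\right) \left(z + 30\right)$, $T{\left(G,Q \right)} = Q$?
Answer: $1739023182$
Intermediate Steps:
$S{\left(E,z \right)} = 2 \left(30 + z\right) \left(E + z\right)$ ($S{\left(E,z \right)} = 2 \left(E + z\right) \left(z + 30\right) = 2 \left(E + z\right) \left(30 + z\right) = 2 \left(30 + z\right) \left(E + z\right)$)
$\left(S{\left(120,37 \right)} + T{\left(-152,135 \right)}\right) \left(44782 + 37352\right) = \left(\left(2 \cdot 37^{2} + 60 \cdot 120 + 60 \cdot 37 + 2 \cdot 120 \cdot 37\right) + 135\right) \left(44782 + 37352\right) = \left(\left(2 \cdot 1369 + 7200 + 2220 + 8880\right) + 135\right) 82134 = \left(\left(2738 + 7200 + 2220 + 8880\right) + 135\right) 82134 = \left(21038 + 135\right) 82134 = 21173 \cdot 82134 = 1739023182$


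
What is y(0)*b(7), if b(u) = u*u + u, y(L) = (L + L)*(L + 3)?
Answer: 0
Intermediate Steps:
y(L) = 2*L*(3 + L) (y(L) = (2*L)*(3 + L) = 2*L*(3 + L))
b(u) = u + u**2 (b(u) = u**2 + u = u + u**2)
y(0)*b(7) = (2*0*(3 + 0))*(7*(1 + 7)) = (2*0*3)*(7*8) = 0*56 = 0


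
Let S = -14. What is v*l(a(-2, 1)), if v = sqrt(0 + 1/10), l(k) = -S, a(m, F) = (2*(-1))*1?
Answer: 7*sqrt(10)/5 ≈ 4.4272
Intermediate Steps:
a(m, F) = -2 (a(m, F) = -2*1 = -2)
l(k) = 14 (l(k) = -1*(-14) = 14)
v = sqrt(10)/10 (v = sqrt(0 + 1/10) = sqrt(1/10) = sqrt(10)/10 ≈ 0.31623)
v*l(a(-2, 1)) = (sqrt(10)/10)*14 = 7*sqrt(10)/5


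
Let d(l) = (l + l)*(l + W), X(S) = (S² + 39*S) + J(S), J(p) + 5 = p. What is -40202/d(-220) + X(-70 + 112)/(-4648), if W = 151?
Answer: -36408367/17639160 ≈ -2.0641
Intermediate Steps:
J(p) = -5 + p
X(S) = -5 + S² + 40*S (X(S) = (S² + 39*S) + (-5 + S) = -5 + S² + 40*S)
d(l) = 2*l*(151 + l) (d(l) = (l + l)*(l + 151) = (2*l)*(151 + l) = 2*l*(151 + l))
-40202/d(-220) + X(-70 + 112)/(-4648) = -40202*(-1/(440*(151 - 220))) + (-5 + (-70 + 112)² + 40*(-70 + 112))/(-4648) = -40202/(2*(-220)*(-69)) + (-5 + 42² + 40*42)*(-1/4648) = -40202/30360 + (-5 + 1764 + 1680)*(-1/4648) = -40202*1/30360 + 3439*(-1/4648) = -20101/15180 - 3439/4648 = -36408367/17639160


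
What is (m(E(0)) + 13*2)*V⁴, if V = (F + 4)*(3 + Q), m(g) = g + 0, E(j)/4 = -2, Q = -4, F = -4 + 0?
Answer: 0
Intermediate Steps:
F = -4
E(j) = -8 (E(j) = 4*(-2) = -8)
m(g) = g
V = 0 (V = (-4 + 4)*(3 - 4) = 0*(-1) = 0)
(m(E(0)) + 13*2)*V⁴ = (-8 + 13*2)*0⁴ = (-8 + 26)*0 = 18*0 = 0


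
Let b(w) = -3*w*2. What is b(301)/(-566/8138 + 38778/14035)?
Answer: -103137797490/153815777 ≈ -670.53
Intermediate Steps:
b(w) = -6*w
b(301)/(-566/8138 + 38778/14035) = (-6*301)/(-566/8138 + 38778/14035) = -1806/(-566*1/8138 + 38778*(1/14035)) = -1806/(-283/4069 + 38778/14035) = -1806/153815777/57108415 = -1806*57108415/153815777 = -103137797490/153815777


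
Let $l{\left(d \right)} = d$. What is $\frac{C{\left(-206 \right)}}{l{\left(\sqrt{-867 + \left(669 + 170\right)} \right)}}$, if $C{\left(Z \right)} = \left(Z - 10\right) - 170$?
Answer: $\frac{193 i \sqrt{7}}{7} \approx 72.947 i$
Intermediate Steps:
$C{\left(Z \right)} = -180 + Z$ ($C{\left(Z \right)} = \left(-10 + Z\right) - 170 = -180 + Z$)
$\frac{C{\left(-206 \right)}}{l{\left(\sqrt{-867 + \left(669 + 170\right)} \right)}} = \frac{-180 - 206}{\sqrt{-867 + \left(669 + 170\right)}} = - \frac{386}{\sqrt{-867 + 839}} = - \frac{386}{\sqrt{-28}} = - \frac{386}{2 i \sqrt{7}} = - 386 \left(- \frac{i \sqrt{7}}{14}\right) = \frac{193 i \sqrt{7}}{7}$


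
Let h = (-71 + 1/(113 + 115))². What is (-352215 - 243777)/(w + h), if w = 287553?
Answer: -30982048128/15210174121 ≈ -2.0369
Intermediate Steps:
h = 262018969/51984 (h = (-71 + 1/228)² = (-16187/228)² = 262018969/51984 ≈ 5040.4)
(-352215 - 243777)/(w + h) = (-352215 - 243777)/(287553 + 262018969/51984) = -595992/15210174121/51984 = -595992*51984/15210174121 = -30982048128/15210174121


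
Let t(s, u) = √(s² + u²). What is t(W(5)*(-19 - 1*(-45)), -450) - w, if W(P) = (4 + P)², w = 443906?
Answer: -443906 + 18*√14314 ≈ -4.4175e+5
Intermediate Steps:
t(W(5)*(-19 - 1*(-45)), -450) - w = √(((4 + 5)²*(-19 - 1*(-45)))² + (-450)²) - 1*443906 = √((9²*(-19 + 45))² + 202500) - 443906 = √((81*26)² + 202500) - 443906 = √(2106² + 202500) - 443906 = √(4435236 + 202500) - 443906 = √4637736 - 443906 = 18*√14314 - 443906 = -443906 + 18*√14314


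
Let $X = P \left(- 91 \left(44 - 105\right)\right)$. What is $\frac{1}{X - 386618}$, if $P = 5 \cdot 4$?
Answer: $- \frac{1}{275598} \approx -3.6285 \cdot 10^{-6}$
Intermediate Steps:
$P = 20$
$X = 111020$ ($X = 20 \left(- 91 \left(44 - 105\right)\right) = 20 \left(\left(-91\right) \left(-61\right)\right) = 20 \cdot 5551 = 111020$)
$\frac{1}{X - 386618} = \frac{1}{111020 - 386618} = \frac{1}{-275598} = - \frac{1}{275598}$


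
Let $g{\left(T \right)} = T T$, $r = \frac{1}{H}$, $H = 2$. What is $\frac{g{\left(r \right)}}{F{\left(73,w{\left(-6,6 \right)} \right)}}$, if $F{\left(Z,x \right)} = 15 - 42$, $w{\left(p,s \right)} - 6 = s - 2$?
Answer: $- \frac{1}{108} \approx -0.0092593$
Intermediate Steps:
$w{\left(p,s \right)} = 4 + s$ ($w{\left(p,s \right)} = 6 + \left(s - 2\right) = 6 + \left(-2 + s\right) = 4 + s$)
$r = \frac{1}{2} \approx 0.5$
$F{\left(Z,x \right)} = -27$ ($F{\left(Z,x \right)} = 15 - 42 = -27$)
$g{\left(T \right)} = T^{2}$
$\frac{g{\left(r \right)}}{F{\left(73,w{\left(-6,6 \right)} \right)}} = \frac{1}{4 \left(-27\right)} = \frac{1}{4} \left(- \frac{1}{27}\right) = - \frac{1}{108}$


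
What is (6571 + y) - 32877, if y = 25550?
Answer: -756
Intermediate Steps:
(6571 + y) - 32877 = (6571 + 25550) - 32877 = 32121 - 32877 = -756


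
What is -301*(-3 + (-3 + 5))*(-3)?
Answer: -903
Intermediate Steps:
-301*(-3 + (-3 + 5))*(-3) = -301*(-3 + 2)*(-3) = -(-301)*(-3) = -301*3 = -903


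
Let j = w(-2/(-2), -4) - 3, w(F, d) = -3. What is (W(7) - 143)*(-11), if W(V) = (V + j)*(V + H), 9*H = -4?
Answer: 13508/9 ≈ 1500.9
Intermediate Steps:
j = -6 (j = -3 - 3 = -6)
H = -4/9 (H = (⅑)*(-4) = -4/9 ≈ -0.44444)
W(V) = (-6 + V)*(-4/9 + V) (W(V) = (V - 6)*(V - 4/9) = (-6 + V)*(-4/9 + V))
(W(7) - 143)*(-11) = ((8/3 + 7² - 58/9*7) - 143)*(-11) = ((8/3 + 49 - 406/9) - 143)*(-11) = (59/9 - 143)*(-11) = -1228/9*(-11) = 13508/9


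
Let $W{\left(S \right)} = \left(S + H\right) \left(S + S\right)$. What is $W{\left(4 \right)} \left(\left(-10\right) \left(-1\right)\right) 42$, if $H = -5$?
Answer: $-3360$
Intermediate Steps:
$W{\left(S \right)} = 2 S \left(-5 + S\right)$ ($W{\left(S \right)} = \left(S - 5\right) \left(S + S\right) = \left(-5 + S\right) 2 S = 2 S \left(-5 + S\right)$)
$W{\left(4 \right)} \left(\left(-10\right) \left(-1\right)\right) 42 = 2 \cdot 4 \left(-5 + 4\right) \left(\left(-10\right) \left(-1\right)\right) 42 = 2 \cdot 4 \left(-1\right) 10 \cdot 42 = \left(-8\right) 10 \cdot 42 = \left(-80\right) 42 = -3360$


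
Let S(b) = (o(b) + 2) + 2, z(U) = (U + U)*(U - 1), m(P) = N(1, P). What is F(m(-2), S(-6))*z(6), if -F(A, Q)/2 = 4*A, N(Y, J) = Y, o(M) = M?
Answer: -480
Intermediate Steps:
m(P) = 1
z(U) = 2*U*(-1 + U) (z(U) = (2*U)*(-1 + U) = 2*U*(-1 + U))
S(b) = 4 + b (S(b) = (b + 2) + 2 = (2 + b) + 2 = 4 + b)
F(A, Q) = -8*A
F(m(-2), S(-6))*z(6) = (-8*1)*(2*6*(-1 + 6)) = -16*6*5 = -8*60 = -480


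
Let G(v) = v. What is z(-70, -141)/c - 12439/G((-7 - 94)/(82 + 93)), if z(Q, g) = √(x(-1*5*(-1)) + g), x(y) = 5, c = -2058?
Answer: 2176825/101 - I*√34/1029 ≈ 21553.0 - 0.0056666*I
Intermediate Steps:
z(Q, g) = √(5 + g)
z(-70, -141)/c - 12439/G((-7 - 94)/(82 + 93)) = √(5 - 141)/(-2058) - 12439*(82 + 93)/(-7 - 94) = √(-136)*(-1/2058) - 12439/((-101/175)) = (2*I*√34)*(-1/2058) - 12439/((-101*1/175)) = -I*√34/1029 - 12439/(-101/175) = -I*√34/1029 - 12439*(-175/101) = -I*√34/1029 + 2176825/101 = 2176825/101 - I*√34/1029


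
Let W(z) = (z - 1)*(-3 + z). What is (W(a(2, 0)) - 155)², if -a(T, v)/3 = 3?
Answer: 1225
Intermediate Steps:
a(T, v) = -9 (a(T, v) = -3*3 = -9)
W(z) = (-1 + z)*(-3 + z)
(W(a(2, 0)) - 155)² = ((3 + (-9)² - 4*(-9)) - 155)² = ((3 + 81 + 36) - 155)² = (120 - 155)² = (-35)² = 1225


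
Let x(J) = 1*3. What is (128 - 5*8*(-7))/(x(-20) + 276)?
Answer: 136/93 ≈ 1.4624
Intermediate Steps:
x(J) = 3
(128 - 5*8*(-7))/(x(-20) + 276) = (128 - 5*8*(-7))/(3 + 276) = (128 - 40*(-7))/279 = (128 + 280)*(1/279) = 408*(1/279) = 136/93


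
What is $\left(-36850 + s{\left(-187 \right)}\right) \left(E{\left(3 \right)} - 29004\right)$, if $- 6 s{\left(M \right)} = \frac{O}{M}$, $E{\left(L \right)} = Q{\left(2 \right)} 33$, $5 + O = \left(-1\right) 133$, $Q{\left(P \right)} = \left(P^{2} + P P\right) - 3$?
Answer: $\frac{198728770347}{187} \approx 1.0627 \cdot 10^{9}$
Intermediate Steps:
$Q{\left(P \right)} = -3 + 2 P^{2}$ ($Q{\left(P \right)} = \left(P^{2} + P^{2}\right) - 3 = 2 P^{2} - 3 = -3 + 2 P^{2}$)
$O = -138$ ($O = -5 - 133 = -138$)
$E{\left(L \right)} = 165$ ($E{\left(L \right)} = \left(-3 + 2 \cdot 2^{2}\right) 33 = \left(-3 + 2 \cdot 4\right) 33 = \left(-3 + 8\right) 33 = 5 \cdot 33 = 165$)
$s{\left(M \right)} = \frac{23}{M}$ ($s{\left(M \right)} = - \frac{\left(-138\right) \frac{1}{M}}{6} = \frac{23}{M}$)
$\left(-36850 + s{\left(-187 \right)}\right) \left(E{\left(3 \right)} - 29004\right) = \left(-36850 + \frac{23}{-187}\right) \left(165 - 29004\right) = \left(-36850 + 23 \left(- \frac{1}{187}\right)\right) \left(-28839\right) = \left(-36850 - \frac{23}{187}\right) \left(-28839\right) = \left(- \frac{6890973}{187}\right) \left(-28839\right) = \frac{198728770347}{187}$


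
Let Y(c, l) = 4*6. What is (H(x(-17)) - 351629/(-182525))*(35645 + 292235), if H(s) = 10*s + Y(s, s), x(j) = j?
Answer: -246350492728/5215 ≈ -4.7239e+7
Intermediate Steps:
Y(c, l) = 24
H(s) = 24 + 10*s (H(s) = 10*s + 24 = 24 + 10*s)
(H(x(-17)) - 351629/(-182525))*(35645 + 292235) = ((24 + 10*(-17)) - 351629/(-182525))*(35645 + 292235) = ((24 - 170) - 351629*(-1/182525))*327880 = (-146 + 351629/182525)*327880 = -26297021/182525*327880 = -246350492728/5215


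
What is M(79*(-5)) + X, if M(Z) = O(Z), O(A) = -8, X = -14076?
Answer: -14084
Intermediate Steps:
M(Z) = -8
M(79*(-5)) + X = -8 - 14076 = -14084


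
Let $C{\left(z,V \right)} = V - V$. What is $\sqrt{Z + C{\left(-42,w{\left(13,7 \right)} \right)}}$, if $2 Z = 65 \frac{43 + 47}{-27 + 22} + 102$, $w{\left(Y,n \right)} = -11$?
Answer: $i \sqrt{534} \approx 23.108 i$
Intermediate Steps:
$C{\left(z,V \right)} = 0$
$Z = -534$ ($Z = \frac{65 \frac{43 + 47}{-27 + 22} + 102}{2} = \frac{65 \frac{90}{-5} + 102}{2} = \frac{65 \cdot 90 \left(- \frac{1}{5}\right) + 102}{2} = \frac{65 \left(-18\right) + 102}{2} = \frac{-1170 + 102}{2} = \frac{1}{2} \left(-1068\right) = -534$)
$\sqrt{Z + C{\left(-42,w{\left(13,7 \right)} \right)}} = \sqrt{-534 + 0} = \sqrt{-534} = i \sqrt{534}$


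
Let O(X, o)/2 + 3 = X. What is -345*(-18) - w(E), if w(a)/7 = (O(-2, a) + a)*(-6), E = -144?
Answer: -258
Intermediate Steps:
O(X, o) = -6 + 2*X
w(a) = 420 - 42*a (w(a) = 7*(((-6 + 2*(-2)) + a)*(-6)) = 7*(((-6 - 4) + a)*(-6)) = 7*((-10 + a)*(-6)) = 7*(60 - 6*a) = 420 - 42*a)
-345*(-18) - w(E) = -345*(-18) - (420 - 42*(-144)) = 6210 - (420 + 6048) = 6210 - 1*6468 = 6210 - 6468 = -258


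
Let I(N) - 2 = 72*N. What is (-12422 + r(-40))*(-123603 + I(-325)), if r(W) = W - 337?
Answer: 1881465799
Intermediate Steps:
I(N) = 2 + 72*N
r(W) = -337 + W
(-12422 + r(-40))*(-123603 + I(-325)) = (-12422 + (-337 - 40))*(-123603 + (2 + 72*(-325))) = (-12422 - 377)*(-123603 + (2 - 23400)) = -12799*(-123603 - 23398) = -12799*(-147001) = 1881465799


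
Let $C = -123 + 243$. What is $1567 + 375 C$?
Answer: $46567$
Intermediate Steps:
$C = 120$
$1567 + 375 C = 1567 + 375 \cdot 120 = 1567 + 45000 = 46567$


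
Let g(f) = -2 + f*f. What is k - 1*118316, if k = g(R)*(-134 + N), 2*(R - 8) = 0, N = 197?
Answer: -114410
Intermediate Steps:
R = 8 (R = 8 + (½)*0 = 8 + 0 = 8)
g(f) = -2 + f²
k = 3906 (k = (-2 + 8²)*(-134 + 197) = (-2 + 64)*63 = 62*63 = 3906)
k - 1*118316 = 3906 - 1*118316 = 3906 - 118316 = -114410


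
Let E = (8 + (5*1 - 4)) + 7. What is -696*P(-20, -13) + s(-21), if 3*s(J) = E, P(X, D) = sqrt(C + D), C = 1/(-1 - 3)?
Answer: 16/3 - 348*I*sqrt(53) ≈ 5.3333 - 2533.5*I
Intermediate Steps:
C = -1/4 (C = 1/(-4) = -1/4 ≈ -0.25000)
E = 16 (E = (8 + (5 - 4)) + 7 = (8 + 1) + 7 = 9 + 7 = 16)
P(X, D) = sqrt(-1/4 + D)
s(J) = 16/3 (s(J) = (1/3)*16 = 16/3)
-696*P(-20, -13) + s(-21) = -348*sqrt(-1 + 4*(-13)) + 16/3 = -348*sqrt(-1 - 52) + 16/3 = -348*sqrt(-53) + 16/3 = -348*I*sqrt(53) + 16/3 = 16/3 - 348*I*sqrt(53)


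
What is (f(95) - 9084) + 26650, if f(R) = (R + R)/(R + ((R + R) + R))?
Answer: 35133/2 ≈ 17567.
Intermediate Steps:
f(R) = ½ (f(R) = (2*R)/(R + (2*R + R)) = (2*R)/(R + 3*R) = (2*R)/((4*R)) = (2*R)*(1/(4*R)) = ½)
(f(95) - 9084) + 26650 = (½ - 9084) + 26650 = -18167/2 + 26650 = 35133/2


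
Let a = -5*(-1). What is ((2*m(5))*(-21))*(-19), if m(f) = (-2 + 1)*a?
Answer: -3990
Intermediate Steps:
a = 5
m(f) = -5 (m(f) = (-2 + 1)*5 = -1*5 = -5)
((2*m(5))*(-21))*(-19) = ((2*(-5))*(-21))*(-19) = -10*(-21)*(-19) = 210*(-19) = -3990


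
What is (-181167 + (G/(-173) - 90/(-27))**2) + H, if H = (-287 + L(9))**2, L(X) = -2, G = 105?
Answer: -26300021981/269361 ≈ -97639.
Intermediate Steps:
H = 83521 (H = (-287 - 2)**2 = (-289)**2 = 83521)
(-181167 + (G/(-173) - 90/(-27))**2) + H = (-181167 + (105/(-173) - 90/(-27))**2) + 83521 = (-181167 + (105*(-1/173) - 90*(-1/27))**2) + 83521 = (-181167 + (-105/173 + 10/3)**2) + 83521 = (-181167 + (1415/519)**2) + 83521 = (-181167 + 2002225/269361) + 83521 = -48797322062/269361 + 83521 = -26300021981/269361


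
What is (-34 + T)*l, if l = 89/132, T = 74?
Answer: 890/33 ≈ 26.970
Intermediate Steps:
l = 89/132 (l = 89*(1/132) = 89/132 ≈ 0.67424)
(-34 + T)*l = (-34 + 74)*(89/132) = 40*(89/132) = 890/33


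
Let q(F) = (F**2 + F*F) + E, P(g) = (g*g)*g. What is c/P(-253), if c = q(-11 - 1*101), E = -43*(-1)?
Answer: -25131/16194277 ≈ -0.0015518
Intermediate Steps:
E = 43
P(g) = g**3 (P(g) = g**2*g = g**3)
q(F) = 43 + 2*F**2 (q(F) = (F**2 + F*F) + 43 = (F**2 + F**2) + 43 = 2*F**2 + 43 = 43 + 2*F**2)
c = 25131 (c = 43 + 2*(-11 - 1*101)**2 = 43 + 2*(-11 - 101)**2 = 43 + 2*(-112)**2 = 43 + 2*12544 = 43 + 25088 = 25131)
c/P(-253) = 25131/((-253)**3) = 25131/(-16194277) = 25131*(-1/16194277) = -25131/16194277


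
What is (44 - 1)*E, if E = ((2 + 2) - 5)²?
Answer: 43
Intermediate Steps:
E = 1 (E = (4 - 5)² = (-1)² = 1)
(44 - 1)*E = (44 - 1)*1 = 43*1 = 43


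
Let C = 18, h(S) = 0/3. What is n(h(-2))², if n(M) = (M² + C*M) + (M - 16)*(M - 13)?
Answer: 43264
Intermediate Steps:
h(S) = 0 (h(S) = 0*(⅓) = 0)
n(M) = M² + 18*M + (-16 + M)*(-13 + M) (n(M) = (M² + 18*M) + (M - 16)*(M - 13) = (M² + 18*M) + (-16 + M)*(-13 + M) = M² + 18*M + (-16 + M)*(-13 + M))
n(h(-2))² = (208 - 11*0 + 2*0²)² = (208 + 0 + 2*0)² = (208 + 0 + 0)² = 208² = 43264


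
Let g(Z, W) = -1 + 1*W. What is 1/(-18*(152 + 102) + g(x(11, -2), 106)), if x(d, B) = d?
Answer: -1/4467 ≈ -0.00022386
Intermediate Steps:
g(Z, W) = -1 + W
1/(-18*(152 + 102) + g(x(11, -2), 106)) = 1/(-18*(152 + 102) + (-1 + 106)) = 1/(-18*254 + 105) = 1/(-4572 + 105) = 1/(-4467) = -1/4467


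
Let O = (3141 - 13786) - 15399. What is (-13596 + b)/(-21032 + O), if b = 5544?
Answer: 671/3923 ≈ 0.17104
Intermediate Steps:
O = -26044 (O = -10645 - 15399 = -26044)
(-13596 + b)/(-21032 + O) = (-13596 + 5544)/(-21032 - 26044) = -8052/(-47076) = -8052*(-1/47076) = 671/3923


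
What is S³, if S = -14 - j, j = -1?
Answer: -2197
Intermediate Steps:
S = -13 (S = -14 - 1*(-1) = -14 + 1 = -13)
S³ = (-13)³ = -2197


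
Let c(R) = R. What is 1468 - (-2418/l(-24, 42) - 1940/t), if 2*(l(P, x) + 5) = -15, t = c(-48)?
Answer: 370243/300 ≈ 1234.1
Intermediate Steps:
t = -48
l(P, x) = -25/2 (l(P, x) = -5 + (1/2)*(-15) = -5 - 15/2 = -25/2)
1468 - (-2418/l(-24, 42) - 1940/t) = 1468 - (-2418/(-25/2) - 1940/(-48)) = 1468 - (-2418*(-2/25) - 1940*(-1/48)) = 1468 - (4836/25 + 485/12) = 1468 - 1*70157/300 = 1468 - 70157/300 = 370243/300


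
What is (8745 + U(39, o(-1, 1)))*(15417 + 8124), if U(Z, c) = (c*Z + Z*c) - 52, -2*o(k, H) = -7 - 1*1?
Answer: 211986705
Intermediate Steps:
o(k, H) = 4 (o(k, H) = -(-7 - 1*1)/2 = -(-7 - 1)/2 = -1/2*(-8) = 4)
U(Z, c) = -52 + 2*Z*c (U(Z, c) = (Z*c + Z*c) - 52 = 2*Z*c - 52 = -52 + 2*Z*c)
(8745 + U(39, o(-1, 1)))*(15417 + 8124) = (8745 + (-52 + 2*39*4))*(15417 + 8124) = (8745 + (-52 + 312))*23541 = (8745 + 260)*23541 = 9005*23541 = 211986705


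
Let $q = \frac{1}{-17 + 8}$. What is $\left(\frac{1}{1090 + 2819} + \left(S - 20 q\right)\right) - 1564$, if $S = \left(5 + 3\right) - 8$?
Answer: $- \frac{18314965}{11727} \approx -1561.8$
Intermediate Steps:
$q = - \frac{1}{9}$ ($q = \frac{1}{-9} = - \frac{1}{9} \approx -0.11111$)
$S = 0$ ($S = 8 - 8 = 0$)
$\left(\frac{1}{1090 + 2819} + \left(S - 20 q\right)\right) - 1564 = \left(\frac{1}{1090 + 2819} + \left(0 - - \frac{20}{9}\right)\right) - 1564 = \left(\frac{1}{3909} + \left(0 + \frac{20}{9}\right)\right) - 1564 = \left(\frac{1}{3909} + \frac{20}{9}\right) - 1564 = \frac{26063}{11727} - 1564 = - \frac{18314965}{11727}$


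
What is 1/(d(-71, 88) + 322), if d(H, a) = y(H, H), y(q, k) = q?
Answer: 1/251 ≈ 0.0039841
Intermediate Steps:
d(H, a) = H
1/(d(-71, 88) + 322) = 1/(-71 + 322) = 1/251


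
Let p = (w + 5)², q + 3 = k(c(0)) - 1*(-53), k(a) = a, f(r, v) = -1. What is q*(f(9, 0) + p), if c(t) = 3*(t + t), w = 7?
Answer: 7150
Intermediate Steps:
c(t) = 6*t (c(t) = 3*(2*t) = 6*t)
q = 50 (q = -3 + (6*0 - 1*(-53)) = -3 + (0 + 53) = -3 + 53 = 50)
p = 144 (p = (7 + 5)² = 12² = 144)
q*(f(9, 0) + p) = 50*(-1 + 144) = 50*143 = 7150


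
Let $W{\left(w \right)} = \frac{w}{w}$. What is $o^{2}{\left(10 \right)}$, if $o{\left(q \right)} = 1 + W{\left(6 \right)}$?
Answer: $4$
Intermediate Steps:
$W{\left(w \right)} = 1$
$o{\left(q \right)} = 2$ ($o{\left(q \right)} = 1 + 1 = 2$)
$o^{2}{\left(10 \right)} = 2^{2} = 4$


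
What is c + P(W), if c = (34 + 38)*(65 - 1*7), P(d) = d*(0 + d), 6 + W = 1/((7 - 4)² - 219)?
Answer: 185751721/44100 ≈ 4212.1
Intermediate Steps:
W = -1261/210 (W = -6 + 1/((7 - 4)² - 219) = -6 + 1/(3² - 219) = -6 + 1/(9 - 219) = -6 + 1/(-210) = -6 - 1/210 = -1261/210 ≈ -6.0048)
P(d) = d² (P(d) = d*d = d²)
c = 4176 (c = 72*(65 - 7) = 72*58 = 4176)
c + P(W) = 4176 + (-1261/210)² = 4176 + 1590121/44100 = 185751721/44100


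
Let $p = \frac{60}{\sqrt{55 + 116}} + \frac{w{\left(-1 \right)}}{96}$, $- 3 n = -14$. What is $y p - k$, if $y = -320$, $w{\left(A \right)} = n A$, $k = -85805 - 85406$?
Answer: $\frac{1541039}{9} - \frac{6400 \sqrt{19}}{19} \approx 1.6976 \cdot 10^{5}$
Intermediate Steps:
$n = \frac{14}{3}$ ($n = \left(- \frac{1}{3}\right) \left(-14\right) = \frac{14}{3} \approx 4.6667$)
$k = -171211$ ($k = -85805 - 85406 = -171211$)
$w{\left(A \right)} = \frac{14 A}{3}$
$p = - \frac{7}{144} + \frac{20 \sqrt{19}}{19}$ ($p = \frac{60}{\sqrt{55 + 116}} + \frac{\frac{14}{3} \left(-1\right)}{96} = \frac{60}{\sqrt{171}} - \frac{7}{144} = \frac{60}{3 \sqrt{19}} - \frac{7}{144} = 60 \frac{\sqrt{19}}{57} - \frac{7}{144} = \frac{20 \sqrt{19}}{19} - \frac{7}{144} = - \frac{7}{144} + \frac{20 \sqrt{19}}{19} \approx 4.5397$)
$y p - k = - 320 \left(- \frac{7}{144} + \frac{20 \sqrt{19}}{19}\right) - -171211 = \left(\frac{140}{9} - \frac{6400 \sqrt{19}}{19}\right) + 171211 = \frac{1541039}{9} - \frac{6400 \sqrt{19}}{19}$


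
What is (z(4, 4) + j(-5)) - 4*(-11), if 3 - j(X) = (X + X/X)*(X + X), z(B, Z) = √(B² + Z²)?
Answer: 7 + 4*√2 ≈ 12.657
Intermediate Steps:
j(X) = 3 - 2*X*(1 + X) (j(X) = 3 - (X + X/X)*(X + X) = 3 - (X + 1)*2*X = 3 - (1 + X)*2*X = 3 - 2*X*(1 + X))
(z(4, 4) + j(-5)) - 4*(-11) = (√(4² + 4²) + (3 - 2*(-5) - 2*(-5)²)) - 4*(-11) = (√(16 + 16) + (3 + 10 - 2*25)) + 44 = (√32 + (3 + 10 - 50)) + 44 = (4*√2 - 37) + 44 = (-37 + 4*√2) + 44 = 7 + 4*√2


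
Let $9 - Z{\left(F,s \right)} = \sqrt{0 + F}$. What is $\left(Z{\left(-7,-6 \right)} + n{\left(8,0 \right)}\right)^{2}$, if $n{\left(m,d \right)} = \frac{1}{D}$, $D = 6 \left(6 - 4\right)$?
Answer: $\frac{10873}{144} - \frac{109 i \sqrt{7}}{6} \approx 75.507 - 48.064 i$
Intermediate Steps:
$D = 12$ ($D = 6 \cdot 2 = 12$)
$Z{\left(F,s \right)} = 9 - \sqrt{F}$ ($Z{\left(F,s \right)} = 9 - \sqrt{0 + F} = 9 - \sqrt{F}$)
$n{\left(m,d \right)} = \frac{1}{12}$
$\left(Z{\left(-7,-6 \right)} + n{\left(8,0 \right)}\right)^{2} = \left(\left(9 - \sqrt{-7}\right) + \frac{1}{12}\right)^{2} = \left(\left(9 - i \sqrt{7}\right) + \frac{1}{12}\right)^{2} = \left(\frac{109}{12} - i \sqrt{7}\right)^{2}$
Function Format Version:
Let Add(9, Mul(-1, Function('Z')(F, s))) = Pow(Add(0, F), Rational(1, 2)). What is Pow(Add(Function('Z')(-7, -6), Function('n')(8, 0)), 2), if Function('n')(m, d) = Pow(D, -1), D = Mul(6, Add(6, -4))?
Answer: Add(Rational(10873, 144), Mul(Rational(-109, 6), I, Pow(7, Rational(1, 2)))) ≈ Add(75.507, Mul(-48.064, I))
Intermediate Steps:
D = 12 (D = Mul(6, 2) = 12)
Function('Z')(F, s) = Add(9, Mul(-1, Pow(F, Rational(1, 2)))) (Function('Z')(F, s) = Add(9, Mul(-1, Pow(Add(0, F), Rational(1, 2)))) = Add(9, Mul(-1, Pow(F, Rational(1, 2)))))
Function('n')(m, d) = Rational(1, 12) (Function('n')(m, d) = Pow(12, -1) = Rational(1, 12))
Pow(Add(Function('Z')(-7, -6), Function('n')(8, 0)), 2) = Pow(Add(Add(9, Mul(-1, Pow(-7, Rational(1, 2)))), Rational(1, 12)), 2) = Pow(Add(Add(9, Mul(-1, Mul(I, Pow(7, Rational(1, 2))))), Rational(1, 12)), 2) = Pow(Add(Add(9, Mul(-1, I, Pow(7, Rational(1, 2)))), Rational(1, 12)), 2) = Pow(Add(Rational(109, 12), Mul(-1, I, Pow(7, Rational(1, 2)))), 2)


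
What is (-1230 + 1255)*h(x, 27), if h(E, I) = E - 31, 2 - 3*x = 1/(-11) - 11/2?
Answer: -46975/66 ≈ -711.74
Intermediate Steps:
x = 167/66 (x = 2/3 - (1/(-11) - 11/2)/3 = 2/3 - (1*(-1/11) - 11*1/2)/3 = 2/3 - (-1/11 - 11/2)/3 = 2/3 - 1/3*(-123/22) = 2/3 + 41/22 = 167/66 ≈ 2.5303)
h(E, I) = -31 + E
(-1230 + 1255)*h(x, 27) = (-1230 + 1255)*(-31 + 167/66) = 25*(-1879/66) = -46975/66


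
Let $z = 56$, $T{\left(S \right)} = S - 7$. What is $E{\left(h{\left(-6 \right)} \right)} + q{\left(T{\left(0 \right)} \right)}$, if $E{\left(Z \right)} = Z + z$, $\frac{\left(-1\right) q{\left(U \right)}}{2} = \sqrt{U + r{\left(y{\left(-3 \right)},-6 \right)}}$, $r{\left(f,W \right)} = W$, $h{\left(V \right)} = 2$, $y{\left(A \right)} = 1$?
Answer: $58 - 2 i \sqrt{13} \approx 58.0 - 7.2111 i$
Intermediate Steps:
$T{\left(S \right)} = -7 + S$
$q{\left(U \right)} = - 2 \sqrt{-6 + U}$ ($q{\left(U \right)} = - 2 \sqrt{U - 6} = - 2 \sqrt{-6 + U}$)
$E{\left(Z \right)} = 56 + Z$ ($E{\left(Z \right)} = Z + 56 = 56 + Z$)
$E{\left(h{\left(-6 \right)} \right)} + q{\left(T{\left(0 \right)} \right)} = \left(56 + 2\right) - 2 \sqrt{-6 + \left(-7 + 0\right)} = 58 - 2 \sqrt{-6 - 7} = 58 - 2 \sqrt{-13} = 58 - 2 i \sqrt{13}$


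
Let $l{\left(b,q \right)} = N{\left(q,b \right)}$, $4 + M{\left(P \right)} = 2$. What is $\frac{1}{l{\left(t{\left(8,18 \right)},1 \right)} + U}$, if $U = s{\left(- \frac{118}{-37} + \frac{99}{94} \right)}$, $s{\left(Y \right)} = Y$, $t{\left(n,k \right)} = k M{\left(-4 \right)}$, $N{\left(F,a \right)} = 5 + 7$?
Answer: $\frac{3478}{56491} \approx 0.061567$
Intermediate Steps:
$M{\left(P \right)} = -2$ ($M{\left(P \right)} = -4 + 2 = -2$)
$N{\left(F,a \right)} = 12$
$t{\left(n,k \right)} = - 2 k$ ($t{\left(n,k \right)} = k \left(-2\right) = - 2 k$)
$l{\left(b,q \right)} = 12$
$U = \frac{14755}{3478}$ ($U = - \frac{118}{-37} + \frac{99}{94} = \left(-118\right) \left(- \frac{1}{37}\right) + 99 \cdot \frac{1}{94} = \frac{118}{37} + \frac{99}{94} = \frac{14755}{3478} \approx 4.2424$)
$\frac{1}{l{\left(t{\left(8,18 \right)},1 \right)} + U} = \frac{1}{12 + \frac{14755}{3478}} = \frac{1}{\frac{56491}{3478}} = \frac{3478}{56491}$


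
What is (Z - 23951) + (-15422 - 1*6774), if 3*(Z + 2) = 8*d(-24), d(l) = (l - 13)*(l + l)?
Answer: -41413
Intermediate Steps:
d(l) = 2*l*(-13 + l) (d(l) = (-13 + l)*(2*l) = 2*l*(-13 + l))
Z = 4734 (Z = -2 + (8*(2*(-24)*(-13 - 24)))/3 = -2 + (8*(2*(-24)*(-37)))/3 = -2 + (8*1776)/3 = -2 + (⅓)*14208 = -2 + 4736 = 4734)
(Z - 23951) + (-15422 - 1*6774) = (4734 - 23951) + (-15422 - 1*6774) = -19217 + (-15422 - 6774) = -19217 - 22196 = -41413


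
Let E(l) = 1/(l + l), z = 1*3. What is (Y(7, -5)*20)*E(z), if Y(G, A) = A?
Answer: -50/3 ≈ -16.667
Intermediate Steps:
z = 3
E(l) = 1/(2*l)
(Y(7, -5)*20)*E(z) = (-5*20)*((½)/3) = -50/3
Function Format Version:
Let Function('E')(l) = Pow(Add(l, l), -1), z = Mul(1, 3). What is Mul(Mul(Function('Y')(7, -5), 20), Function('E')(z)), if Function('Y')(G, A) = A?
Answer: Rational(-50, 3) ≈ -16.667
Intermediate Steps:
z = 3
Function('E')(l) = Mul(Rational(1, 2), Pow(l, -1)) (Function('E')(l) = Pow(Mul(2, l), -1) = Mul(Rational(1, 2), Pow(l, -1)))
Mul(Mul(Function('Y')(7, -5), 20), Function('E')(z)) = Mul(Mul(-5, 20), Mul(Rational(1, 2), Pow(3, -1))) = Mul(-100, Mul(Rational(1, 2), Rational(1, 3))) = Mul(-100, Rational(1, 6)) = Rational(-50, 3)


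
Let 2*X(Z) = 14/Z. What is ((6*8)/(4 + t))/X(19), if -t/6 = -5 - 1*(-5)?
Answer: 228/7 ≈ 32.571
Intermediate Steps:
t = 0 (t = -6*(-5 - 1*(-5)) = -6*(-5 + 5) = -6*0 = 0)
X(Z) = 7/Z (X(Z) = (14/Z)/2 = 7/Z)
((6*8)/(4 + t))/X(19) = ((6*8)/(4 + 0))/((7/19)) = (48/4)/((7*(1/19))) = (48*(1/4))/(7/19) = 12*(19/7) = 228/7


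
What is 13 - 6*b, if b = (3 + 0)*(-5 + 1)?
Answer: 85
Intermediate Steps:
b = -12 (b = 3*(-4) = -12)
13 - 6*b = 13 - 6*(-12) = 13 + 72 = 85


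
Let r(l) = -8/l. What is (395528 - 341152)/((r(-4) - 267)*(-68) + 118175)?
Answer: 54376/136195 ≈ 0.39925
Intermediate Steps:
(395528 - 341152)/((r(-4) - 267)*(-68) + 118175) = (395528 - 341152)/((-8/(-4) - 267)*(-68) + 118175) = 54376/((-8*(-1/4) - 267)*(-68) + 118175) = 54376/((2 - 267)*(-68) + 118175) = 54376/(-265*(-68) + 118175) = 54376/(18020 + 118175) = 54376/136195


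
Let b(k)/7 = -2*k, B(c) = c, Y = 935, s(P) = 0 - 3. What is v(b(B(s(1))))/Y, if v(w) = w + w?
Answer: 84/935 ≈ 0.089840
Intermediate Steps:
s(P) = -3
b(k) = -14*k (b(k) = 7*(-2*k) = -14*k)
v(w) = 2*w
v(b(B(s(1))))/Y = (2*(-14*(-3)))/935 = (2*42)*(1/935) = 84*(1/935) = 84/935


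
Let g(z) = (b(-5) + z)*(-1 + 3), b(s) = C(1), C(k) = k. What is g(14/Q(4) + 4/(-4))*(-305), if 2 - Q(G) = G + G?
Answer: 4270/3 ≈ 1423.3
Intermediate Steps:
b(s) = 1
Q(G) = 2 - 2*G (Q(G) = 2 - (G + G) = 2 - 2*G)
g(z) = 2 + 2*z (g(z) = (1 + z)*(-1 + 3) = (1 + z)*2 = 2 + 2*z)
g(14/Q(4) + 4/(-4))*(-305) = (2 + 2*(14/(2 - 2*4) + 4/(-4)))*(-305) = (2 + 2*(14/(2 - 8) + 4*(-¼)))*(-305) = (2 + 2*(14/(-6) - 1))*(-305) = (2 + 2*(14*(-⅙) - 1))*(-305) = (2 + 2*(-7/3 - 1))*(-305) = (2 + 2*(-10/3))*(-305) = (2 - 20/3)*(-305) = -14/3*(-305) = 4270/3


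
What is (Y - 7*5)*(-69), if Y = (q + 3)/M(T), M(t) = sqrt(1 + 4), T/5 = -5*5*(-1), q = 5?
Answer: 2415 - 552*sqrt(5)/5 ≈ 2168.1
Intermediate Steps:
T = 125 (T = 5*(-5*5*(-1)) = 5*(-25*(-1)) = 5*25 = 125)
M(t) = sqrt(5)
Y = 8*sqrt(5)/5 (Y = (5 + 3)/(sqrt(5)) = 8*(sqrt(5)/5) = 8*sqrt(5)/5 ≈ 3.5777)
(Y - 7*5)*(-69) = (8*sqrt(5)/5 - 7*5)*(-69) = (8*sqrt(5)/5 - 35)*(-69) = (-35 + 8*sqrt(5)/5)*(-69) = 2415 - 552*sqrt(5)/5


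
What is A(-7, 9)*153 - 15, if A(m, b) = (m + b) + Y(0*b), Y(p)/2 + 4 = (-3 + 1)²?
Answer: 291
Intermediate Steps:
Y(p) = 0 (Y(p) = -8 + 2*(-3 + 1)² = -8 + 2*(-2)² = -8 + 2*4 = -8 + 8 = 0)
A(m, b) = b + m (A(m, b) = (m + b) + 0 = (b + m) + 0 = b + m)
A(-7, 9)*153 - 15 = (9 - 7)*153 - 15 = 2*153 - 15 = 306 - 15 = 291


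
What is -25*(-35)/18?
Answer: 875/18 ≈ 48.611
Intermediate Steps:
-25*(-35)/18 = 875*(1/18) = 875/18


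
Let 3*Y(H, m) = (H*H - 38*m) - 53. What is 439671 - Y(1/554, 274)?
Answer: 136012689949/306916 ≈ 4.4316e+5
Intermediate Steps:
Y(H, m) = -53/3 - 38*m/3 + H**2/3 (Y(H, m) = ((H*H - 38*m) - 53)/3 = ((H**2 - 38*m) - 53)/3 = (-53 + H**2 - 38*m)/3 = -53/3 - 38*m/3 + H**2/3)
439671 - Y(1/554, 274) = 439671 - (-53/3 - 38/3*274 + (1/554)**2/3) = 439671 - (-53/3 - 10412/3 + (1/554)**2/3) = 439671 - (-53/3 - 10412/3 + (1/3)*(1/306916)) = 439671 - (-53/3 - 10412/3 + 1/920748) = 439671 - 1*(-1070625313/306916) = 439671 + 1070625313/306916 = 136012689949/306916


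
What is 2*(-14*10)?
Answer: -280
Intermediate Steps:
2*(-14*10) = 2*(-140) = -280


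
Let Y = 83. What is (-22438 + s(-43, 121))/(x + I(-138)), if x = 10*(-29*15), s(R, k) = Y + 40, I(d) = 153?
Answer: 22315/4197 ≈ 5.3169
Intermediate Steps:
s(R, k) = 123 (s(R, k) = 83 + 40 = 123)
x = -4350 (x = 10*(-435) = -4350)
(-22438 + s(-43, 121))/(x + I(-138)) = (-22438 + 123)/(-4350 + 153) = -22315/(-4197) = -22315*(-1/4197) = 22315/4197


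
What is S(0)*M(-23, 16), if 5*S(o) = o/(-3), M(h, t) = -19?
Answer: 0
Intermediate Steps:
S(o) = -o/15 (S(o) = (o/(-3))/5 = (o*(-⅓))/5 = (-o/3)/5 = -o/15)
S(0)*M(-23, 16) = -1/15*0*(-19) = 0*(-19) = 0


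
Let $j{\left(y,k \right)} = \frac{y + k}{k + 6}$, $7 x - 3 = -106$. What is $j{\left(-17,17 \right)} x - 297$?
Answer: $-297$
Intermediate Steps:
$x = - \frac{103}{7}$ ($x = \frac{3}{7} + \frac{1}{7} \left(-106\right) = \frac{3}{7} - \frac{106}{7} = - \frac{103}{7} \approx -14.714$)
$j{\left(y,k \right)} = \frac{k + y}{6 + k}$
$j{\left(-17,17 \right)} x - 297 = \frac{17 - 17}{6 + 17} \left(- \frac{103}{7}\right) - 297 = \frac{1}{23} \cdot 0 \left(- \frac{103}{7}\right) - 297 = 0 \left(- \frac{103}{7}\right) - 297 = 0 - 297 = -297$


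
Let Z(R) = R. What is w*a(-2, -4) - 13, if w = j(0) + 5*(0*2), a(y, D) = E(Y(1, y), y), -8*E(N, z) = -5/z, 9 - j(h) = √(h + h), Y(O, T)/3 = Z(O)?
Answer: -253/16 ≈ -15.813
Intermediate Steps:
Y(O, T) = 3*O
j(h) = 9 - √2*√h (j(h) = 9 - √(h + h) = 9 - √(2*h) = 9 - √2*√h)
E(N, z) = 5/(8*z) (E(N, z) = -(-5)/(8*z) = 5/(8*z))
a(y, D) = 5/(8*y)
w = 9 (w = (9 - √2*√0) + 5*(0*2) = (9 - 1*√2*0) + 5*0 = (9 + 0) + 0 = 9 + 0 = 9)
w*a(-2, -4) - 13 = 9*((5/8)/(-2)) - 13 = 9*((5/8)*(-½)) - 13 = 9*(-5/16) - 13 = -45/16 - 13 = -253/16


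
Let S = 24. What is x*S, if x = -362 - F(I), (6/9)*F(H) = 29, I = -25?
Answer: -9732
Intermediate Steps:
F(H) = 87/2 (F(H) = (3/2)*29 = 87/2)
x = -811/2 (x = -362 - 1*87/2 = -362 - 87/2 = -811/2 ≈ -405.50)
x*S = -811/2*24 = -9732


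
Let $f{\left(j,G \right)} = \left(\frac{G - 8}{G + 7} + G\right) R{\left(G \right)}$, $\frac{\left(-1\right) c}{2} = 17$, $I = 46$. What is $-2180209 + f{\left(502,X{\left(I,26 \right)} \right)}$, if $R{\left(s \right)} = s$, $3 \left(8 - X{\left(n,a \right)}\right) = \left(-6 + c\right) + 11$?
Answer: $- \frac{1451806717}{666} \approx -2.1799 \cdot 10^{6}$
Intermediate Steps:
$c = -34$ ($c = \left(-2\right) 17 = -34$)
$X{\left(n,a \right)} = \frac{53}{3}$ ($X{\left(n,a \right)} = 8 - \frac{\left(-6 - 34\right) + 11}{3} = 8 - \frac{-40 + 11}{3} = 8 - - \frac{29}{3} = 8 + \frac{29}{3} = \frac{53}{3}$)
$f{\left(j,G \right)} = G \left(G + \frac{-8 + G}{7 + G}\right)$ ($f{\left(j,G \right)} = \left(\frac{G - 8}{G + 7} + G\right) G = \left(\frac{-8 + G}{7 + G} + G\right) G = \left(G + \frac{-8 + G}{7 + G}\right) G = G \left(G + \frac{-8 + G}{7 + G}\right)$)
$-2180209 + f{\left(502,X{\left(I,26 \right)} \right)} = -2180209 + \frac{53 \left(-8 + \left(\frac{53}{3}\right)^{2} + 8 \cdot \frac{53}{3}\right)}{3 \left(7 + \frac{53}{3}\right)} = -2180209 + \frac{53 \left(-8 + \frac{2809}{9} + \frac{424}{3}\right)}{3 \cdot \frac{74}{3}} = -2180209 + \frac{53}{3} \cdot \frac{3}{74} \cdot \frac{4009}{9} = -2180209 + \frac{212477}{666} = - \frac{1451806717}{666}$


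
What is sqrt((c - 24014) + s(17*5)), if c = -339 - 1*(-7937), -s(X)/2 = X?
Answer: I*sqrt(16586) ≈ 128.79*I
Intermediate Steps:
s(X) = -2*X
c = 7598 (c = -339 + 7937 = 7598)
sqrt((c - 24014) + s(17*5)) = sqrt((7598 - 24014) - 34*5) = sqrt(-16416 - 2*85) = sqrt(-16416 - 170) = sqrt(-16586) = I*sqrt(16586)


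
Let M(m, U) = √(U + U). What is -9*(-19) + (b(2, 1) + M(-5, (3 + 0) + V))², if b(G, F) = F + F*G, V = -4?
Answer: 178 + 6*I*√2 ≈ 178.0 + 8.4853*I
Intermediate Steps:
M(m, U) = √2*√U (M(m, U) = √(2*U) = √2*√U)
-9*(-19) + (b(2, 1) + M(-5, (3 + 0) + V))² = -9*(-19) + (1*(1 + 2) + √2*√((3 + 0) - 4))² = 171 + (1*3 + √2*√(3 - 4))² = 171 + (3 + √2*√(-1))² = 171 + (3 + √2*I)² = 171 + (3 + I*√2)²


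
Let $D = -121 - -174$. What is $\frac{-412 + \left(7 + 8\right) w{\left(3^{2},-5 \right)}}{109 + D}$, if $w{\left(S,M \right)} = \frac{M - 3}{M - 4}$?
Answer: $- \frac{598}{243} \approx -2.4609$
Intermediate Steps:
$w{\left(S,M \right)} = \frac{-3 + M}{-4 + M}$
$D = 53$ ($D = -121 + 174 = 53$)
$\frac{-412 + \left(7 + 8\right) w{\left(3^{2},-5 \right)}}{109 + D} = \frac{-412 + \left(7 + 8\right) \frac{-3 - 5}{-4 - 5}}{109 + 53} = \frac{-412 + 15 \frac{1}{-9} \left(-8\right)}{162} = \left(-412 + 15 \left(\left(- \frac{1}{9}\right) \left(-8\right)\right)\right) \frac{1}{162} = \left(-412 + 15 \cdot \frac{8}{9}\right) \frac{1}{162} = \left(-412 + \frac{40}{3}\right) \frac{1}{162} = \left(- \frac{1196}{3}\right) \frac{1}{162} = - \frac{598}{243}$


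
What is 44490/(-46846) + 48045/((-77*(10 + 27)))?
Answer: -1188734040/66732127 ≈ -17.814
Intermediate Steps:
44490/(-46846) + 48045/((-77*(10 + 27))) = 44490*(-1/46846) + 48045/((-77*37)) = -22245/23423 + 48045/(-2849) = -22245/23423 + 48045*(-1/2849) = -22245/23423 - 48045/2849 = -1188734040/66732127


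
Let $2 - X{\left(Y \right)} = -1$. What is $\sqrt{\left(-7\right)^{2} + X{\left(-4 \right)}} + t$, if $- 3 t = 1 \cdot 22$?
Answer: $- \frac{22}{3} + 2 \sqrt{13} \approx -0.12223$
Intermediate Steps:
$X{\left(Y \right)} = 3$ ($X{\left(Y \right)} = 2 - -1 = 2 + 1 = 3$)
$t = - \frac{22}{3}$ ($t = - \frac{1 \cdot 22}{3} = \left(- \frac{1}{3}\right) 22 = - \frac{22}{3} \approx -7.3333$)
$\sqrt{\left(-7\right)^{2} + X{\left(-4 \right)}} + t = \sqrt{\left(-7\right)^{2} + 3} - \frac{22}{3} = \sqrt{49 + 3} - \frac{22}{3} = \sqrt{52} - \frac{22}{3} = 2 \sqrt{13} - \frac{22}{3} = - \frac{22}{3} + 2 \sqrt{13}$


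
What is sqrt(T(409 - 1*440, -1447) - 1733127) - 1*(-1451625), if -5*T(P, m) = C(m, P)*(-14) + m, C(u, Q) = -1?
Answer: 1451625 + I*sqrt(43321010)/5 ≈ 1.4516e+6 + 1316.4*I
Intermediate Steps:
T(P, m) = -14/5 - m/5 (T(P, m) = -(-1*(-14) + m)/5 = -(14 + m)/5 = -14/5 - m/5)
sqrt(T(409 - 1*440, -1447) - 1733127) - 1*(-1451625) = sqrt((-14/5 - 1/5*(-1447)) - 1733127) - 1*(-1451625) = sqrt((-14/5 + 1447/5) - 1733127) + 1451625 = sqrt(1433/5 - 1733127) + 1451625 = sqrt(-8664202/5) + 1451625 = I*sqrt(43321010)/5 + 1451625 = 1451625 + I*sqrt(43321010)/5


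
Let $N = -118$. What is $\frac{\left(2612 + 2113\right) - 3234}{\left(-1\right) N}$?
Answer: $\frac{1491}{118} \approx 12.636$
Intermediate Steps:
$\frac{\left(2612 + 2113\right) - 3234}{\left(-1\right) N} = \frac{\left(2612 + 2113\right) - 3234}{\left(-1\right) \left(-118\right)} = \frac{4725 - 3234}{118} = 1491 \cdot \frac{1}{118} = \frac{1491}{118}$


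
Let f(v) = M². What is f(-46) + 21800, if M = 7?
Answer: 21849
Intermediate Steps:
f(v) = 49 (f(v) = 7² = 49)
f(-46) + 21800 = 49 + 21800 = 21849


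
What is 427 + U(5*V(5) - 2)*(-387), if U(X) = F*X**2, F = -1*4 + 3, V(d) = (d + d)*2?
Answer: 3717175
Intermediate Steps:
V(d) = 4*d (V(d) = (2*d)*2 = 4*d)
F = -1 (F = -4 + 3 = -1)
U(X) = -X**2
427 + U(5*V(5) - 2)*(-387) = 427 - (5*(4*5) - 2)**2*(-387) = 427 - (5*20 - 2)**2*(-387) = 427 - (100 - 2)**2*(-387) = 427 - 1*98**2*(-387) = 427 - 1*9604*(-387) = 427 - 9604*(-387) = 427 + 3716748 = 3717175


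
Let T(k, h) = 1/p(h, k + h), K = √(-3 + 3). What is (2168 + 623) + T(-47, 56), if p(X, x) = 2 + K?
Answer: 5583/2 ≈ 2791.5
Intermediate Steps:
K = 0 (K = √0 = 0)
p(X, x) = 2 (p(X, x) = 2 + 0 = 2)
T(k, h) = ½ (T(k, h) = 1/2 = ½)
(2168 + 623) + T(-47, 56) = (2168 + 623) + ½ = 2791 + ½ = 5583/2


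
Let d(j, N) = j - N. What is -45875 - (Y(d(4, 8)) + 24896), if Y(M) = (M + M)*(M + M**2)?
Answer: -70675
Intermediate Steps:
Y(M) = 2*M*(M + M**2) (Y(M) = (2*M)*(M + M**2) = 2*M*(M + M**2))
-45875 - (Y(d(4, 8)) + 24896) = -45875 - (2*(4 - 1*8)**2*(1 + (4 - 1*8)) + 24896) = -45875 - (2*(4 - 8)**2*(1 + (4 - 8)) + 24896) = -45875 - (2*(-4)**2*(1 - 4) + 24896) = -45875 - (2*16*(-3) + 24896) = -45875 - (-96 + 24896) = -45875 - 1*24800 = -45875 - 24800 = -70675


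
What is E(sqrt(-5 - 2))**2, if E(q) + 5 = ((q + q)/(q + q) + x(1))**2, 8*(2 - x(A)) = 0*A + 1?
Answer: 43681/4096 ≈ 10.664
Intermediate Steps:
x(A) = 15/8 (x(A) = 2 - (0*A + 1)/8 = 2 - (0 + 1)/8 = 2 - 1/8*1 = 2 - 1/8 = 15/8)
E(q) = 209/64 (E(q) = -5 + ((q + q)/(q + q) + 15/8)**2 = -5 + ((2*q)/((2*q)) + 15/8)**2 = -5 + ((2*q)*(1/(2*q)) + 15/8)**2 = -5 + (1 + 15/8)**2 = -5 + (23/8)**2 = -5 + 529/64 = 209/64)
E(sqrt(-5 - 2))**2 = (209/64)**2 = 43681/4096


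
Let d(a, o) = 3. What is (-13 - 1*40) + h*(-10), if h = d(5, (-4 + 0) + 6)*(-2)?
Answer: 7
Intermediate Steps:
h = -6 (h = 3*(-2) = -6)
(-13 - 1*40) + h*(-10) = (-13 - 1*40) - 6*(-10) = (-13 - 40) + 60 = -53 + 60 = 7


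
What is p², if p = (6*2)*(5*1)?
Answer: 3600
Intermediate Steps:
p = 60 (p = 12*5 = 60)
p² = 60² = 3600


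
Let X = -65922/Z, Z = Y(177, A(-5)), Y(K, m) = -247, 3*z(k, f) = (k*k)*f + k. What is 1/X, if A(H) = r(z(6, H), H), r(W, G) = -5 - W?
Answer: 247/65922 ≈ 0.0037469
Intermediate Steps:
z(k, f) = k/3 + f*k²/3 (z(k, f) = ((k*k)*f + k)/3 = (k²*f + k)/3 = (f*k² + k)/3 = (k + f*k²)/3 = k/3 + f*k²/3)
A(H) = -7 - 12*H (A(H) = -5 - 6*(1 + H*6)/3 = -5 - 6*(1 + 6*H)/3 = -5 - (2 + 12*H) = -5 + (-2 - 12*H) = -7 - 12*H)
Z = -247
X = 65922/247 (X = -65922/(-247) = -65922*(-1/247) = 65922/247 ≈ 266.89)
1/X = 1/(65922/247) = 247/65922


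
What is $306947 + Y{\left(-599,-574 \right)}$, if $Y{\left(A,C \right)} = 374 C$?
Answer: $92271$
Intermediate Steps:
$306947 + Y{\left(-599,-574 \right)} = 306947 + 374 \left(-574\right) = 306947 - 214676 = 92271$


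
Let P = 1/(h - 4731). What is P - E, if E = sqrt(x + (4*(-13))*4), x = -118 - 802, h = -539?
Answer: -1/5270 - 2*I*sqrt(282) ≈ -0.00018975 - 33.586*I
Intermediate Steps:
x = -920
P = -1/5270 (P = 1/(-539 - 4731) = 1/(-5270) = -1/5270 ≈ -0.00018975)
E = 2*I*sqrt(282) (E = sqrt(-920 + (4*(-13))*4) = sqrt(-920 - 52*4) = sqrt(-920 - 208) = sqrt(-1128) = 2*I*sqrt(282) ≈ 33.586*I)
P - E = -1/5270 - 2*I*sqrt(282)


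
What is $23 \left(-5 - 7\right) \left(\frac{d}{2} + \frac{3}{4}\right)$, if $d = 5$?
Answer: $-897$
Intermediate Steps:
$23 \left(-5 - 7\right) \left(\frac{d}{2} + \frac{3}{4}\right) = 23 \left(-5 - 7\right) \left(\frac{5}{2} + \frac{3}{4}\right) = 23 \left(- 12 \left(5 \cdot \frac{1}{2} + 3 \cdot \frac{1}{4}\right)\right) = 23 \left(- 12 \left(\frac{5}{2} + \frac{3}{4}\right)\right) = 23 \left(\left(-12\right) \frac{13}{4}\right) = 23 \left(-39\right) = -897$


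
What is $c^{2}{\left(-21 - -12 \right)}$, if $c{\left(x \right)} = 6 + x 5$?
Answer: $1521$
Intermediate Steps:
$c{\left(x \right)} = 6 + 5 x$
$c^{2}{\left(-21 - -12 \right)} = \left(6 + 5 \left(-21 - -12\right)\right)^{2} = \left(6 + 5 \left(-21 + 12\right)\right)^{2} = \left(6 + 5 \left(-9\right)\right)^{2} = \left(6 - 45\right)^{2} = \left(-39\right)^{2} = 1521$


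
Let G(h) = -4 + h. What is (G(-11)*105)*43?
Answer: -67725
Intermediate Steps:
(G(-11)*105)*43 = ((-4 - 11)*105)*43 = -15*105*43 = -1575*43 = -67725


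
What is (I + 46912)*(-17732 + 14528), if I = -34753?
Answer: -38957436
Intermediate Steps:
(I + 46912)*(-17732 + 14528) = (-34753 + 46912)*(-17732 + 14528) = 12159*(-3204) = -38957436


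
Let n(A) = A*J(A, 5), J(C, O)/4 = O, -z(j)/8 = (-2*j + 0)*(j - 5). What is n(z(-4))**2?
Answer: 132710400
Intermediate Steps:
z(j) = 16*j*(-5 + j) (z(j) = -8*(-2*j + 0)*(j - 5) = -8*(-2*j)*(-5 + j) = -(-16)*j*(-5 + j) = 16*j*(-5 + j))
J(C, O) = 4*O
n(A) = 20*A (n(A) = A*(4*5) = A*20 = 20*A)
n(z(-4))**2 = (20*(16*(-4)*(-5 - 4)))**2 = (20*(16*(-4)*(-9)))**2 = (20*576)**2 = 11520**2 = 132710400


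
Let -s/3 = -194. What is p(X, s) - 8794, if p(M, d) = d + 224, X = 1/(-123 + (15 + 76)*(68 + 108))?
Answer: -7988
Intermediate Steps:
s = 582 (s = -3*(-194) = 582)
X = 1/15893 (X = 1/(-123 + 91*176) = 1/(-123 + 16016) = 1/15893 ≈ 6.2921e-5)
p(M, d) = 224 + d
p(X, s) - 8794 = (224 + 582) - 8794 = 806 - 8794 = -7988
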